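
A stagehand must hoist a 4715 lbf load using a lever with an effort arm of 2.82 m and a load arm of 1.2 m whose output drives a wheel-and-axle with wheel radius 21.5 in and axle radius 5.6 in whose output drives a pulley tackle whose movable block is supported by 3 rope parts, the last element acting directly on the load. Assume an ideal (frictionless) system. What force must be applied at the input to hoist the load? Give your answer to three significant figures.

174 lbf

Lever MA = effort arm / load arm = 2.82/1.2 = 2.35.
Wheel-and-axle MA = R/r = 21.5/5.6 = 3.8393.
Block-and-tackle MA = number of supporting rope parts = 3.
Combined ideal MA = 2.35 × 3.8393 × 3 = 27.067.
Effort = load / MA = 4715 / 27.067 = 174.2 lbf.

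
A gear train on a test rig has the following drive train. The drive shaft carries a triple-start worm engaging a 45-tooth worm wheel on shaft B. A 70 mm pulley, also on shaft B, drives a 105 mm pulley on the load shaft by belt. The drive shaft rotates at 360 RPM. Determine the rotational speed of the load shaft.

Worm: ratio = 45/3 = 15, so shaft B turns at 360 / 15 = 24 RPM.
Belt: ratio = 105/70 = 1.5, so the load shaft turns at 24 / 1.5 = 16 RPM.

16 RPM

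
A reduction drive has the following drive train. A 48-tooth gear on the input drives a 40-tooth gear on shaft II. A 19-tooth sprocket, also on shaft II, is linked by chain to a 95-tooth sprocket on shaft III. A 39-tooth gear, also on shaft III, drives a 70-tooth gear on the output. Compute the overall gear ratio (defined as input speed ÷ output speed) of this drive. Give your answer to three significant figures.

Each stage contributes driven/driver: gear mesh 40/48 = 0.83333, chain 95/19 = 5, gear mesh 70/39 = 1.7949.
Overall: 0.83333 × 5 × 1.7949 = 7.4786.

7.48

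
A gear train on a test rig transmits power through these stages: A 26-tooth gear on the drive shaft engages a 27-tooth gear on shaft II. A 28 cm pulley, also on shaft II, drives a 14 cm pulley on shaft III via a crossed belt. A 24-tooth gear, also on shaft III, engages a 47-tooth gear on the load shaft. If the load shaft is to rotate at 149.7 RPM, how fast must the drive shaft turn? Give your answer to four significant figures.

Overall ratio R = 1.0385 × 0.5 × 1.9583 = 1.0168.
Required input speed = output speed × R = 149.7 × 1.0168 = 152.22 RPM.

152.2 RPM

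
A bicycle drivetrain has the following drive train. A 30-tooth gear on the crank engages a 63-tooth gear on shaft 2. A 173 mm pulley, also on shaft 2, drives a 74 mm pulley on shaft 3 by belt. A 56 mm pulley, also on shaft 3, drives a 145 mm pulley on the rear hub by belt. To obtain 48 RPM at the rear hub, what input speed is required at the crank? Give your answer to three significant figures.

112 RPM

Overall ratio R = 2.1 × 0.42775 × 2.5893 = 2.3259.
Required input speed = output speed × R = 48 × 2.3259 = 111.64 RPM.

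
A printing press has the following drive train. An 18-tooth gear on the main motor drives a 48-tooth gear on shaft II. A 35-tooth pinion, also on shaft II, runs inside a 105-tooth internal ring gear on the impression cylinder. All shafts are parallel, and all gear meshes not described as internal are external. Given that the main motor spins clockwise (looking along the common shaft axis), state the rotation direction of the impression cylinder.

counterclockwise

the main motor → shaft II: external mesh, 1 reversal → CCW.
shaft II → the impression cylinder: internal mesh, same direction → CCW.
1 reversal in total — an odd number — so the impression cylinder turns opposite to the main motor.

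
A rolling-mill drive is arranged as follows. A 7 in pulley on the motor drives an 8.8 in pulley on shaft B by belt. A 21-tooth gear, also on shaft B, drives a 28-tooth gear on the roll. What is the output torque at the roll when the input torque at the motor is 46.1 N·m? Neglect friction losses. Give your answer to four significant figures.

77.27 N·m

belt 8.8/7 = 1.2571 → τ = 46.1·1.2571 = 57.954 N·m
gear mesh 28/21 = 1.3333 → τ = 57.954·1.3333 = 77.272 N·m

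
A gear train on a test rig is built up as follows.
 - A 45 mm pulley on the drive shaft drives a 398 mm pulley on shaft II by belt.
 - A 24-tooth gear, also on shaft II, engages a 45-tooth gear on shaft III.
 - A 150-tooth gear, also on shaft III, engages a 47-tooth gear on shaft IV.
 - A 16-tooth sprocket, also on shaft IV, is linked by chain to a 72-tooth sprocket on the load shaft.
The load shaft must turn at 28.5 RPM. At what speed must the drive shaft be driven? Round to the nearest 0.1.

666.4 RPM

Overall ratio R = 8.8444 × 1.875 × 0.31333 × 4.5 = 23.383.
Required input speed = output speed × R = 28.5 × 23.383 = 666.4 RPM.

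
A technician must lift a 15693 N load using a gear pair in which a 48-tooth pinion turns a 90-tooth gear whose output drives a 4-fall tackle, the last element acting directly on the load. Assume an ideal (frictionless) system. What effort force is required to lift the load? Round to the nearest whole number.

Gear pair MA = 90/48 = 1.875.
Block-and-tackle MA = number of supporting rope parts = 4.
Combined ideal MA = 1.875 × 4 = 7.5.
Effort = load / MA = 15693 / 7.5 = 2092.4 N.

2092 N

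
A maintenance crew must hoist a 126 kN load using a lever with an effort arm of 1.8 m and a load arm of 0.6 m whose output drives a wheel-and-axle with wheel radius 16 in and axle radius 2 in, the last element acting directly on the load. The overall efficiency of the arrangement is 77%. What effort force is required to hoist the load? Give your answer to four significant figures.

Lever MA = effort arm / load arm = 1.8/0.6 = 3.
Wheel-and-axle MA = R/r = 16/2 = 8.
Combined ideal MA = 3 × 8 = 24.
Actual MA = 24 × 0.77 = 18.48.
Effort = load / actual MA = 126 / 18.48 = 6.8182 kN.

6.818 kN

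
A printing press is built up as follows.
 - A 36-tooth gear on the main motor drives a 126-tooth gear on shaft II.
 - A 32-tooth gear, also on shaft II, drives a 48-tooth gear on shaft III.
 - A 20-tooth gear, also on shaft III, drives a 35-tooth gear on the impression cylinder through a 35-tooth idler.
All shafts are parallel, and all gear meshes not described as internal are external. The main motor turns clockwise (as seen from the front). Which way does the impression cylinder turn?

clockwise

the main motor → shaft II: external mesh, 1 reversal → CCW.
shaft II → shaft III: external mesh, 1 reversal → CW.
shaft III → the impression cylinder: driver → idler → driven is 2 external meshes, 2 reversals → CW.
4 reversals in total — an even number — so the impression cylinder turns the same way as the main motor.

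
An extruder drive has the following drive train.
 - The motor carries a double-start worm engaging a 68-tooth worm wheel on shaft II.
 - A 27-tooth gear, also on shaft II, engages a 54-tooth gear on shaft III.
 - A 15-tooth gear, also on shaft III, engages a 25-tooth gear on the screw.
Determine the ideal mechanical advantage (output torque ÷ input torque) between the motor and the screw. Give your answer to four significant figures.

113.3

Each stage contributes driven/driver: worm 68/2 = 34, gear mesh 54/27 = 2, gear mesh 25/15 = 1.6667.
Overall: 34 × 2 × 1.6667 = 113.33.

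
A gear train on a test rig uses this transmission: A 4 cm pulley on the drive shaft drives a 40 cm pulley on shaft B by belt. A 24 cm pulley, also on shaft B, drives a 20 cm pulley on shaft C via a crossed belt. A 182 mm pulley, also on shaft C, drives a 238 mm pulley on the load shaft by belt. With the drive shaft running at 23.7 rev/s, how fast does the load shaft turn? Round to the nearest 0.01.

2.17 rev/s

Belt: ratio = 40/4 = 10, so shaft B turns at 23.7 / 10 = 2.37 rev/s.
Belt: ratio = 20/24 = 0.83333, so shaft C turns at 2.37 / 0.83333 = 2.844 rev/s.
Belt: ratio = 238/182 = 1.3077, so the load shaft turns at 2.844 / 1.3077 = 2.1748 rev/s.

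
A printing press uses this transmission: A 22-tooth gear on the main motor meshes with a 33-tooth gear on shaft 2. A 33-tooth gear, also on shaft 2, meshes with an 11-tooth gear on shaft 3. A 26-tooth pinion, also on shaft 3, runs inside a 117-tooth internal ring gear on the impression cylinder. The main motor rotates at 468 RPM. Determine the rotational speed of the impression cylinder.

208 RPM

gear mesh 33/22 = 1.5 → 468/1.5 = 312 RPM
gear mesh 11/33 = 0.33333 → 312/0.33333 = 936 RPM
internal gear 117/26 = 4.5 → 936/4.5 = 208 RPM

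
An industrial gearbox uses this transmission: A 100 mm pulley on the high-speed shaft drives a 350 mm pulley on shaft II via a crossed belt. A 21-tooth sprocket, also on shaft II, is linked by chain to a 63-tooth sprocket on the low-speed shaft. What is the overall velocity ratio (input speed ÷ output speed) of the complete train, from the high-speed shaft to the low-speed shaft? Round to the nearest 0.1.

Each stage contributes driven/driver: belt 350/100 = 3.5, chain 63/21 = 3.
Overall: 3.5 × 3 = 10.5.

10.5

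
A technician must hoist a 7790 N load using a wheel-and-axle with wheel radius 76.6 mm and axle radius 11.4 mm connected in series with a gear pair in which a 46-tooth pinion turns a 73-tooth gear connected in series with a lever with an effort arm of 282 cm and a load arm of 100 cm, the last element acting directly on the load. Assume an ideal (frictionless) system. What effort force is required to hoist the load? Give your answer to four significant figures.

Wheel-and-axle MA = R/r = 76.6/11.4 = 6.7193.
Gear pair MA = 73/46 = 1.587.
Lever MA = effort arm / load arm = 282/100 = 2.82.
Combined ideal MA = 6.7193 × 1.587 × 2.82 = 30.07.
Effort = load / MA = 7790 / 30.07 = 259.06 N.

259.1 N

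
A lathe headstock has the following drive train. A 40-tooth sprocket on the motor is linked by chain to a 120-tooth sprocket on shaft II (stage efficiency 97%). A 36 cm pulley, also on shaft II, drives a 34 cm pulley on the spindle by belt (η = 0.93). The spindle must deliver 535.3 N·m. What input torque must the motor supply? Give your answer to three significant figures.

Overall ratio R = 3 × 0.94444 = 2.8333; overall efficiency η = 0.97 × 0.93 = 0.9021.
Input torque = output torque / (R × η) = 535.3 / (2.8333 × 0.9021) = 209.43 N·m.

209 N·m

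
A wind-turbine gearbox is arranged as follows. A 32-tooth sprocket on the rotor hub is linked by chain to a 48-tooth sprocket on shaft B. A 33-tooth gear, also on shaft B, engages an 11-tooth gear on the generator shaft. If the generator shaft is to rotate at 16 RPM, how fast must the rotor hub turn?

8 RPM

Overall ratio R = 1.5 × 0.33333 = 0.5.
Required input speed = output speed × R = 16 × 0.5 = 8 RPM.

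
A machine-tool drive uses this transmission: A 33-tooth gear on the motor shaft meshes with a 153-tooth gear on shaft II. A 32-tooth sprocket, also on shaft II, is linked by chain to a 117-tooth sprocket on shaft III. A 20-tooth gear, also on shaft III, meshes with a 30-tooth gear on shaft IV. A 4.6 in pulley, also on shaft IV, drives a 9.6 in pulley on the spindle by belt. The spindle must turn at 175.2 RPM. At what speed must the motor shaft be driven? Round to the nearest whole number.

9297 RPM

Overall ratio R = 4.6364 × 3.6562 × 1.5 × 2.087 = 53.066.
Required input speed = output speed × R = 175.2 × 53.066 = 9297.2 RPM.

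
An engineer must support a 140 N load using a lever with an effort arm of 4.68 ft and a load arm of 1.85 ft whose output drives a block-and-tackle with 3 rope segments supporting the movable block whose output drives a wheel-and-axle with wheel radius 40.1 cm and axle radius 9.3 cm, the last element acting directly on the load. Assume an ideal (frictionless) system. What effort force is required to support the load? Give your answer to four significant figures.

4.278 N

Lever MA = effort arm / load arm = 4.68/1.85 = 2.5297.
Block-and-tackle MA = number of supporting rope parts = 3.
Wheel-and-axle MA = R/r = 40.1/9.3 = 4.3118.
Combined ideal MA = 2.5297 × 3 × 4.3118 = 32.723.
Effort = load / MA = 140 / 32.723 = 4.2783 N.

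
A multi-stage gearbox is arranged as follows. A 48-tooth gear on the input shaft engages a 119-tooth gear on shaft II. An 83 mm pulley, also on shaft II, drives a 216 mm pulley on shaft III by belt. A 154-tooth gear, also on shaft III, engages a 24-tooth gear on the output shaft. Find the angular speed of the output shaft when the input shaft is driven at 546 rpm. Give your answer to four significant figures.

543.0 rpm

gear mesh 119/48 = 2.4792 → 546/2.4792 = 220.24 rpm
belt 216/83 = 2.6024 → 220.24/2.6024 = 84.627 rpm
gear mesh 24/154 = 0.15584 → 84.627/0.15584 = 543.03 rpm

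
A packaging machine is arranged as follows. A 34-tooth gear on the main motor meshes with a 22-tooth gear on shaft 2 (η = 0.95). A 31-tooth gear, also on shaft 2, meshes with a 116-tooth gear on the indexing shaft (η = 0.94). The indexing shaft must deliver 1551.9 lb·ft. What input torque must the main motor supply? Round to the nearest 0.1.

717.7 lb·ft

Overall ratio R = 0.64706 × 3.7419 = 2.4213; overall efficiency η = 0.95 × 0.94 = 0.8930.
Input torque = output torque / (R × η) = 1551.9 / (2.4213 × 0.8930) = 717.75 lb·ft.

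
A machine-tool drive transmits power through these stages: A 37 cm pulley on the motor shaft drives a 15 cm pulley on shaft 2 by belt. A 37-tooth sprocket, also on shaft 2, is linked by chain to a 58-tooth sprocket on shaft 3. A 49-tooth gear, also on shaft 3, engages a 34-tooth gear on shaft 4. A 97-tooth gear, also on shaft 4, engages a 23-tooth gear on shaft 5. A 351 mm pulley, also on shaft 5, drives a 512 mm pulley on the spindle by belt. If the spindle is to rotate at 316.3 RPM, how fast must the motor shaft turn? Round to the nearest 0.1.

Overall ratio R = 0.40541 × 1.5676 × 0.69388 × 0.23711 × 1.4587 = 0.15252.
Required input speed = output speed × R = 316.3 × 0.15252 = 48.241 RPM.

48.2 RPM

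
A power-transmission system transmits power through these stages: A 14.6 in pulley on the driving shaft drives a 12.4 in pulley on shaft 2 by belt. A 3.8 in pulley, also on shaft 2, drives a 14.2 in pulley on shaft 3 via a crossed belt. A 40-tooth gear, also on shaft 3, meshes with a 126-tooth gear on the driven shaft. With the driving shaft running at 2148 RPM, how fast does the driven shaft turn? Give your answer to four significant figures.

belt 12.4/14.6 = 0.84932 → 2148/0.84932 = 2529.1 RPM
belt 14.2/3.8 = 3.7368 → 2529.1/3.7368 = 676.8 RPM
gear mesh 126/40 = 3.15 → 676.8/3.15 = 214.86 RPM

214.9 RPM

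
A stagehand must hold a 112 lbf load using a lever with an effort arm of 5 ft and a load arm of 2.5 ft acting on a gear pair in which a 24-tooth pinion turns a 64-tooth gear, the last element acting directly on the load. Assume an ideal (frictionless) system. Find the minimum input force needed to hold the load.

Lever MA = effort arm / load arm = 5/2.5 = 2.
Gear pair MA = 64/24 = 2.6667.
Combined ideal MA = 2 × 2.6667 = 5.3333.
Effort = load / MA = 112 / 5.3333 = 21 lbf.

21 lbf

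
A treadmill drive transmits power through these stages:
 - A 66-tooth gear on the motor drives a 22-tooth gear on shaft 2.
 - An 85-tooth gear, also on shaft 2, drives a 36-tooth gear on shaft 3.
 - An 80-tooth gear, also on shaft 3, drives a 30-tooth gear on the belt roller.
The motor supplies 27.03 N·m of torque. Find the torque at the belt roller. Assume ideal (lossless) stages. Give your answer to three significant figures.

Gear mesh: ratio = 22/66 = 0.33333; torque at shaft 2 = 27.03 × 0.33333 = 9.01 N·m.
Gear mesh: ratio = 36/85 = 0.42353; torque at shaft 3 = 9.01 × 0.42353 = 3.816 N·m.
Gear mesh: ratio = 30/80 = 0.375; torque at the belt roller = 3.816 × 0.375 = 1.431 N·m.

1.43 N·m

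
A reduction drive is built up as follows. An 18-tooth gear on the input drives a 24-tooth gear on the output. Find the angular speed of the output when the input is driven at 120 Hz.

gear mesh 24/18 = 1.3333 → 120/1.3333 = 90 Hz

90 Hz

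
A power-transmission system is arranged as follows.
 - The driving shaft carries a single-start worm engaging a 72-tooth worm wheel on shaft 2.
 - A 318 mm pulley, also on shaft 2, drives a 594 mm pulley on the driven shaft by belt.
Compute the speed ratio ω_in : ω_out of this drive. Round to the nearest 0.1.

134.5

Each stage contributes driven/driver: worm 72/1 = 72, belt 594/318 = 1.8679.
Overall: 72 × 1.8679 = 134.49.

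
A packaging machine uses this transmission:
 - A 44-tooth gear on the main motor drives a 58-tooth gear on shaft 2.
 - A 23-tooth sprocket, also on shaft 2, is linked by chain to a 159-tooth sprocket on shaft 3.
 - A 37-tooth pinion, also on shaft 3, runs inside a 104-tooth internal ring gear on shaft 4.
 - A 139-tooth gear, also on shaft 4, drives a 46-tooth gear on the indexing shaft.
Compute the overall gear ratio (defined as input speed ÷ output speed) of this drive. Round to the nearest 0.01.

Each stage contributes driven/driver: gear mesh 58/44 = 1.3182, chain 159/23 = 6.913, internal gear 104/37 = 2.8108, gear mesh 46/139 = 0.33094.
Overall: 1.3182 × 6.913 × 2.8108 × 0.33094 = 8.4766.

8.48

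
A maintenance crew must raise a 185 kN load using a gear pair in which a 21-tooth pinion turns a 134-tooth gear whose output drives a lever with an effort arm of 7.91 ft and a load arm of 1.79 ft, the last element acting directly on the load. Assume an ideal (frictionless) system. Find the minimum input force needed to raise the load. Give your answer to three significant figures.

6.56 kN

Gear pair MA = 134/21 = 6.381.
Lever MA = effort arm / load arm = 7.91/1.79 = 4.419.
Combined ideal MA = 6.381 × 4.419 = 28.197.
Effort = load / MA = 185 / 28.197 = 6.5609 kN.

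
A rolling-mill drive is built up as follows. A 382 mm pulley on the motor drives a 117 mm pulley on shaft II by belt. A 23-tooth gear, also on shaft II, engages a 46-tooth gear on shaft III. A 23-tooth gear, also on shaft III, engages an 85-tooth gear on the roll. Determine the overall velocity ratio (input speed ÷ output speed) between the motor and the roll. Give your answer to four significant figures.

Each stage contributes driven/driver: belt 117/382 = 0.30628, gear mesh 46/23 = 2, gear mesh 85/23 = 3.6957.
Overall: 0.30628 × 2 × 3.6957 = 2.2638.

2.264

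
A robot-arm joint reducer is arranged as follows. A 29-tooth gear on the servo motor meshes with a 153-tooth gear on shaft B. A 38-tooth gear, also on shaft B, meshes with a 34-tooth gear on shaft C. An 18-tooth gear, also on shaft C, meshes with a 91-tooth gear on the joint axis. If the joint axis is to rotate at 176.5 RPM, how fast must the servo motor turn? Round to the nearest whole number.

Overall ratio R = 5.2759 × 0.89474 × 5.0556 = 23.865.
Required input speed = output speed × R = 176.5 × 23.865 = 4212.1 RPM.

4212 RPM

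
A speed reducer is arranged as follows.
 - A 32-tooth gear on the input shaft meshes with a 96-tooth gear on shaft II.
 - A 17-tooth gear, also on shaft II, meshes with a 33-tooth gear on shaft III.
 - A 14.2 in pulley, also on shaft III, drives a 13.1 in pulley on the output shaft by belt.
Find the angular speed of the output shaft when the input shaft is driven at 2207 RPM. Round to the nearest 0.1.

410.8 RPM

Gear mesh: ratio = 96/32 = 3, so shaft II turns at 2207 / 3 = 735.67 RPM.
Gear mesh: ratio = 33/17 = 1.9412, so shaft III turns at 735.67 / 1.9412 = 378.98 RPM.
Belt: ratio = 13.1/14.2 = 0.92254, so the output shaft turns at 378.98 / 0.92254 = 410.8 RPM.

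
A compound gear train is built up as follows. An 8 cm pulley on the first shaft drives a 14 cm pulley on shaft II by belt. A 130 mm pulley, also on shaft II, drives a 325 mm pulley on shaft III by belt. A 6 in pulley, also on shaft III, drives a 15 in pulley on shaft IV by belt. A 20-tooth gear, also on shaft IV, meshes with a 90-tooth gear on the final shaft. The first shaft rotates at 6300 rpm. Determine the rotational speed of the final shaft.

128 rpm

the first shaft → shaft II (belt, 14/8): 6300 ÷ 1.75 = 3600 rpm
shaft II → shaft III (belt, 325/130): 3600 ÷ 2.5 = 1440 rpm
shaft III → shaft IV (belt, 15/6): 1440 ÷ 2.5 = 576 rpm
shaft IV → the final shaft (gear mesh, 90/20): 576 ÷ 4.5 = 128 rpm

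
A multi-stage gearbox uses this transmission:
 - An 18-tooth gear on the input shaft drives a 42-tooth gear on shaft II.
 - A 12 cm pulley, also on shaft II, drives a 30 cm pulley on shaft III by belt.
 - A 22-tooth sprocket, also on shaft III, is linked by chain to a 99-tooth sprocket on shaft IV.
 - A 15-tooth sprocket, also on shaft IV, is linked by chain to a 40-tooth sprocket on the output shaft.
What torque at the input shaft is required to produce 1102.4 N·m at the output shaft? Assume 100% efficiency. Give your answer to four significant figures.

Overall ratio R = 2.3333 × 2.5 × 4.5 × 2.6667 = 70.
Input torque = output torque / R = 1102.4 / 70 = 15.749 N·m.

15.75 N·m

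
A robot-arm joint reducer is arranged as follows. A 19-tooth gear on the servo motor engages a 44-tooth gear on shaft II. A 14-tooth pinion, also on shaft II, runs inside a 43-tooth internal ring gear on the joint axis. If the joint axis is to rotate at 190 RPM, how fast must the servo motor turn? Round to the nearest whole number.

Overall ratio R = 2.3158 × 3.0714 = 7.1128.
Required input speed = output speed × R = 190 × 7.1128 = 1351.4 RPM.

1351 RPM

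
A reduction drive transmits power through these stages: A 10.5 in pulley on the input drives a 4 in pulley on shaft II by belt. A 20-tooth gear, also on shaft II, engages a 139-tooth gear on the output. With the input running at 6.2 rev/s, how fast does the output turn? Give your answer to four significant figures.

Belt: ratio = 4/10.5 = 0.38095, so shaft II turns at 6.2 / 0.38095 = 16.275 rev/s.
Gear mesh: ratio = 139/20 = 6.95, so the output turns at 16.275 / 6.95 = 2.3417 rev/s.

2.342 rev/s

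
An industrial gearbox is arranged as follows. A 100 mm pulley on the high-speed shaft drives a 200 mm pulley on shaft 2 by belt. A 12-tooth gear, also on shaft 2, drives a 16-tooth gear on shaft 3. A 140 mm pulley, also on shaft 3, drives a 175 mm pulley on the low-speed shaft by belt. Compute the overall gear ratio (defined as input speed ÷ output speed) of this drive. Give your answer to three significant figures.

Each stage contributes driven/driver: belt 200/100 = 2, gear mesh 16/12 = 1.3333, belt 175/140 = 1.25.
Overall: 2 × 1.3333 × 1.25 = 3.3333.

3.33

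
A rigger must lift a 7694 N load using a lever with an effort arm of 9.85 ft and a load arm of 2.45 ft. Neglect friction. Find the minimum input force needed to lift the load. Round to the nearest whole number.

Lever MA = effort arm / load arm = 9.85/2.45 = 4.0204.
Effort = load / MA = 7694 / 4.0204 = 1913.7 N.

1914 N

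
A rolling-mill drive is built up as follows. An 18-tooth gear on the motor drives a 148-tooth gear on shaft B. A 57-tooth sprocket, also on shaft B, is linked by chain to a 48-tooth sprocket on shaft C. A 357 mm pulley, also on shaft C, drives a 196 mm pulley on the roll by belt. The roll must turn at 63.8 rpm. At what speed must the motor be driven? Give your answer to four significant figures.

Overall ratio R = 8.2222 × 0.84211 × 0.54902 = 3.8014.
Required input speed = output speed × R = 63.8 × 3.8014 = 242.53 rpm.

242.5 rpm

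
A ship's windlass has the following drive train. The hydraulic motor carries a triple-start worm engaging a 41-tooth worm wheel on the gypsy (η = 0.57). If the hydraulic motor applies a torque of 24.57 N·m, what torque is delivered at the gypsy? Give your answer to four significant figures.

worm 41/3 = 13.667 → τ = 24.57·13.667·0.57 = 191.4 N·m

191.4 N·m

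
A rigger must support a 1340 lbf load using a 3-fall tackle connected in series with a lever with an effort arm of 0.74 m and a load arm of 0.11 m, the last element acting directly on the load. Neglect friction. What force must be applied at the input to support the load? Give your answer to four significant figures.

66.40 lbf

Block-and-tackle MA = number of supporting rope parts = 3.
Lever MA = effort arm / load arm = 0.74/0.11 = 6.7273.
Combined ideal MA = 3 × 6.7273 = 20.182.
Effort = load / MA = 1340 / 20.182 = 66.396 lbf.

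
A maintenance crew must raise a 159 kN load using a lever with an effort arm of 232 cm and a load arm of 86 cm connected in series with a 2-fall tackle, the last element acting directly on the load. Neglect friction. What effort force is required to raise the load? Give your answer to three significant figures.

29.5 kN

Lever MA = effort arm / load arm = 232/86 = 2.6977.
Block-and-tackle MA = number of supporting rope parts = 2.
Combined ideal MA = 2.6977 × 2 = 5.3953.
Effort = load / MA = 159 / 5.3953 = 29.47 kN.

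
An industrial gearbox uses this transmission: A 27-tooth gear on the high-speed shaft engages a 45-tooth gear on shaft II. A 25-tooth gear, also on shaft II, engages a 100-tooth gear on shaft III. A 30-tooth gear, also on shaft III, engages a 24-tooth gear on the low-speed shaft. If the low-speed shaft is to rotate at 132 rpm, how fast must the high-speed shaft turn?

704 rpm

Overall ratio R = 1.6667 × 4 × 0.8 = 5.3333.
Required input speed = output speed × R = 132 × 5.3333 = 704 rpm.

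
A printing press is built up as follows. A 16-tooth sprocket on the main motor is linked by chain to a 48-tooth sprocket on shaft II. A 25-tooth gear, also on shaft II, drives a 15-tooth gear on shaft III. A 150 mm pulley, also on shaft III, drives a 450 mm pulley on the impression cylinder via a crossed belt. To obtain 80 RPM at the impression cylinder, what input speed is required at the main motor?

Overall ratio R = 3 × 0.6 × 3 = 5.4.
Required input speed = output speed × R = 80 × 5.4 = 432 RPM.

432 RPM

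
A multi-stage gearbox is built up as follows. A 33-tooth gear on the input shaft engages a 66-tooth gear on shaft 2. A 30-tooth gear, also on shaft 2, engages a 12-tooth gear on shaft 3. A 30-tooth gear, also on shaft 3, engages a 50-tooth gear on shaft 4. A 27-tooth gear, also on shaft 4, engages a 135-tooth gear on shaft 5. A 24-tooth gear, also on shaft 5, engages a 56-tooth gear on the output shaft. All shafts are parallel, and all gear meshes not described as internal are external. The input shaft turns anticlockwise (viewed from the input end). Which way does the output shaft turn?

the input shaft → shaft 2: external mesh, 1 reversal → CW.
shaft 2 → shaft 3: external mesh, 1 reversal → CCW.
shaft 3 → shaft 4: external mesh, 1 reversal → CW.
shaft 4 → shaft 5: external mesh, 1 reversal → CCW.
shaft 5 → the output shaft: external mesh, 1 reversal → CW.
5 reversals in total — an odd number — so the output shaft turns opposite to the input shaft.

clockwise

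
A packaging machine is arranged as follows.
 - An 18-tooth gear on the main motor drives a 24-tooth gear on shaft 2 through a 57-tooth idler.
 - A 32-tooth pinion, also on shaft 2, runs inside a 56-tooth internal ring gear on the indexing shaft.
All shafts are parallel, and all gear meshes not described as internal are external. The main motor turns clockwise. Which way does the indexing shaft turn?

the main motor → shaft 2: driver → idler → driven is 2 external meshes, 2 reversals → CW.
shaft 2 → the indexing shaft: internal mesh, same direction → CW.
2 reversals in total — an even number — so the indexing shaft turns the same way as the main motor.

clockwise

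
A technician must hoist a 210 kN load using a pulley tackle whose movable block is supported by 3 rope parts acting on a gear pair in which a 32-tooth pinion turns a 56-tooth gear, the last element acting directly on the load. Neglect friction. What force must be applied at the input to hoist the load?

40 kN

Block-and-tackle MA = number of supporting rope parts = 3.
Gear pair MA = 56/32 = 1.75.
Combined ideal MA = 3 × 1.75 = 5.25.
Effort = load / MA = 210 / 5.25 = 40 kN.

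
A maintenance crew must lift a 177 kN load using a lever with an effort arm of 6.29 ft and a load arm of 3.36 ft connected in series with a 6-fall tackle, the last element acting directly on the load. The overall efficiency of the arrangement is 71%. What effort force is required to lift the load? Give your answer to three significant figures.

22.2 kN

Lever MA = effort arm / load arm = 6.29/3.36 = 1.872.
Block-and-tackle MA = number of supporting rope parts = 6.
Combined ideal MA = 1.872 × 6 = 11.232.
Actual MA = 11.232 × 0.71 = 7.9748.
Effort = load / actual MA = 177 / 7.9748 = 22.195 kN.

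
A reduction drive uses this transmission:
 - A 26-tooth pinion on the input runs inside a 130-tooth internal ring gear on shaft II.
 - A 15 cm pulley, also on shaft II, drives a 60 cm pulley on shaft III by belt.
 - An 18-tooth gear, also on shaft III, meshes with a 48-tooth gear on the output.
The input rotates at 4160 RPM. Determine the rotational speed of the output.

the input → shaft II (internal gear, 130/26): 4160 ÷ 5 = 832 RPM
shaft II → shaft III (belt, 60/15): 832 ÷ 4 = 208 RPM
shaft III → the output (gear mesh, 48/18): 208 ÷ 2.6667 = 78 RPM

78 RPM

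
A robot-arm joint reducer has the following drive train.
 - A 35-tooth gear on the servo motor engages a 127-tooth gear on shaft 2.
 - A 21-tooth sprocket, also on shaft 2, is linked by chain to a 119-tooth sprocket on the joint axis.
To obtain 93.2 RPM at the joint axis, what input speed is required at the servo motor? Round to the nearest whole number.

Overall ratio R = 3.6286 × 5.6667 = 20.562.
Required input speed = output speed × R = 93.2 × 20.562 = 1916.4 RPM.

1916 RPM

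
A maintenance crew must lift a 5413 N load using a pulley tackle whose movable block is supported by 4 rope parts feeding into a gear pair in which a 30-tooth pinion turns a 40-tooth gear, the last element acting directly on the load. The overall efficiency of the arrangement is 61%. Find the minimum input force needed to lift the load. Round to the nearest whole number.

1664 N

Block-and-tackle MA = number of supporting rope parts = 4.
Gear pair MA = 40/30 = 1.3333.
Combined ideal MA = 4 × 1.3333 = 5.3333.
Actual MA = 5.3333 × 0.61 = 3.2533.
Effort = load / actual MA = 5413 / 3.2533 = 1663.8 N.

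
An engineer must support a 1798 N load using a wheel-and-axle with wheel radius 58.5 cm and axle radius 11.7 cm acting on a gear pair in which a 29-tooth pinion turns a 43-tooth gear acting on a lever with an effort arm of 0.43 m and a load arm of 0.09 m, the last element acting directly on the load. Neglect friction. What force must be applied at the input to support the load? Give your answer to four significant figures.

50.76 N

Wheel-and-axle MA = R/r = 58.5/11.7 = 5.
Gear pair MA = 43/29 = 1.4828.
Lever MA = effort arm / load arm = 0.43/0.09 = 4.7778.
Combined ideal MA = 5 × 1.4828 × 4.7778 = 35.421.
Effort = load / MA = 1798 / 35.421 = 50.76 N.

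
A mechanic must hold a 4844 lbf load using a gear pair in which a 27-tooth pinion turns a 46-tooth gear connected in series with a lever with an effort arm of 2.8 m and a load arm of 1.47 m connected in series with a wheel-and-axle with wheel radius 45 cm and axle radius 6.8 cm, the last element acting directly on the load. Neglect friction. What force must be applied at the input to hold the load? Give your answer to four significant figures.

Gear pair MA = 46/27 = 1.7037.
Lever MA = effort arm / load arm = 2.8/1.47 = 1.9048.
Wheel-and-axle MA = R/r = 45/6.8 = 6.6176.
Combined ideal MA = 1.7037 × 1.9048 × 6.6176 = 21.475.
Effort = load / MA = 4844 / 21.475 = 225.56 lbf.

225.6 lbf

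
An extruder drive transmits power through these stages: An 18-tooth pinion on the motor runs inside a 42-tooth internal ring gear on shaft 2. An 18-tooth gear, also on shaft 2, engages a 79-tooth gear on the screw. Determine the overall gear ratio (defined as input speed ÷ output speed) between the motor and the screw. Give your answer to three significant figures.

Each stage contributes driven/driver: internal gear 42/18 = 2.3333, gear mesh 79/18 = 4.3889.
Overall: 2.3333 × 4.3889 = 10.241.

10.2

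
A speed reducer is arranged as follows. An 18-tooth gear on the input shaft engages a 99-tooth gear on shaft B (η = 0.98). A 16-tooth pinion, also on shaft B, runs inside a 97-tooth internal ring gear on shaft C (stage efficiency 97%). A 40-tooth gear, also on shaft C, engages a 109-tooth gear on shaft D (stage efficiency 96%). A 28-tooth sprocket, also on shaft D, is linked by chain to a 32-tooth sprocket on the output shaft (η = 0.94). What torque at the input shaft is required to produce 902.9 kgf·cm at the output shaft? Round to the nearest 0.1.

10.1 kgf·cm

Overall ratio R = 5.5 × 6.0625 × 2.725 × 1.1429 = 103.84; overall efficiency η = 0.98 × 0.97 × 0.96 × 0.94 = 0.8578.
Input torque = output torque / (R × η) = 902.9 / (103.84 × 0.8578) = 10.136 kgf·cm.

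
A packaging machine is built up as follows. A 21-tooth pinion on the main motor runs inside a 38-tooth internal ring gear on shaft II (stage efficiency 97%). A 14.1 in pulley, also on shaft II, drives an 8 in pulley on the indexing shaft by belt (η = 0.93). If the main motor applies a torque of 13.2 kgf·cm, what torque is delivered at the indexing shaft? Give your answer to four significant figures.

12.23 kgf·cm

internal gear 38/21 = 1.8095 → τ = 13.2·1.8095·0.97 = 23.169 kgf·cm
belt 8/14.1 = 0.56738 → τ = 23.169·0.56738·0.93 = 12.225 kgf·cm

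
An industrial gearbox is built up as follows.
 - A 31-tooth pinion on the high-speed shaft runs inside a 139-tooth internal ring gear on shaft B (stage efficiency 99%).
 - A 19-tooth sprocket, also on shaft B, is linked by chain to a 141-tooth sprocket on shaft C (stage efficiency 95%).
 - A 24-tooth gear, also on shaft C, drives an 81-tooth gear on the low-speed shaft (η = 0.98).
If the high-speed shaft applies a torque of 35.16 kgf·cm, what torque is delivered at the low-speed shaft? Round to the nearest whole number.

Internal gear: ratio = 139/31 = 4.4839; torque at shaft B = 35.16 × 4.4839 × 0.99 = 156.08 kgf·cm.
Chain: ratio = 141/19 = 7.4211; torque at shaft C = 156.08 × 7.4211 × 0.95 = 1100.3 kgf·cm.
Gear mesh: ratio = 81/24 = 3.375; torque at the low-speed shaft = 1100.3 × 3.375 × 0.98 = 3639.4 kgf·cm.

3639 kgf·cm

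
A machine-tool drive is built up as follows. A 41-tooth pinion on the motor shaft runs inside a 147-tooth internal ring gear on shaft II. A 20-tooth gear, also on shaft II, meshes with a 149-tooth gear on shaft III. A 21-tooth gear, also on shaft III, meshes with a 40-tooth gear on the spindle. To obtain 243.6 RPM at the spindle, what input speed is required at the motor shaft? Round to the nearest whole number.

12394 RPM

Overall ratio R = 3.5854 × 7.45 × 1.9048 = 50.878.
Required input speed = output speed × R = 243.6 × 50.878 = 12394 RPM.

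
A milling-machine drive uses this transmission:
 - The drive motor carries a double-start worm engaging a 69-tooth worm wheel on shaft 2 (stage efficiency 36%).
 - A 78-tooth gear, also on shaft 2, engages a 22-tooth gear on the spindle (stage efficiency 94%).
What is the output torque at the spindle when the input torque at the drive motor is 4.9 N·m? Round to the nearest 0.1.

16.1 N·m

After the worm (69/2): 4.9 × 34.5 × 0.36 = 60.858 N·m
After the gear mesh (22/78): 60.858 × 0.28205 × 0.94 = 16.135 N·m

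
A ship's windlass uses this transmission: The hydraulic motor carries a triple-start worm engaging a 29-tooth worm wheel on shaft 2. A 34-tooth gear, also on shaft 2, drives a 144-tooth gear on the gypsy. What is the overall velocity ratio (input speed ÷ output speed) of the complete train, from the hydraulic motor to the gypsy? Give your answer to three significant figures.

Each stage contributes driven/driver: worm 29/3 = 9.6667, gear mesh 144/34 = 4.2353.
Overall: 9.6667 × 4.2353 = 40.941.

40.9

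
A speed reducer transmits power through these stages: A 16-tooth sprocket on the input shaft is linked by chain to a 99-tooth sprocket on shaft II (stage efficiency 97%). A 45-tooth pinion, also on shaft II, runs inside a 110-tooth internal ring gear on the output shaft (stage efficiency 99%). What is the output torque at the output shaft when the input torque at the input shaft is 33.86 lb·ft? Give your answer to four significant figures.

chain 99/16 = 6.1875 → τ = 33.86·6.1875·0.97 = 203.22 lb·ft
internal gear 110/45 = 2.4444 → τ = 203.22·2.4444·0.99 = 491.8 lb·ft

491.8 lb·ft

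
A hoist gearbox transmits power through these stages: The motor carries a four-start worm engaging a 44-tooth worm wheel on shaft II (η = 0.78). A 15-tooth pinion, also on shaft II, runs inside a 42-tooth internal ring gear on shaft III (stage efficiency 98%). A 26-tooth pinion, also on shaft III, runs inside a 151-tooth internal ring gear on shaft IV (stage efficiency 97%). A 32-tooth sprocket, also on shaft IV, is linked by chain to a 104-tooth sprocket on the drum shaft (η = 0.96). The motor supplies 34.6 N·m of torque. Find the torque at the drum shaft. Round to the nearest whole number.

Worm: ratio = 44/4 = 11; torque at shaft II = 34.6 × 11 × 0.78 = 296.87 N·m.
Internal gear: ratio = 42/15 = 2.8; torque at shaft III = 296.87 × 2.8 × 0.98 = 814.61 N·m.
Internal gear: ratio = 151/26 = 5.8077; torque at shaft IV = 814.61 × 5.8077 × 0.97 = 4589.1 N·m.
Chain: ratio = 104/32 = 3.25; torque at the drum shaft = 4589.1 × 3.25 × 0.96 = 14318 N·m.

14318 N·m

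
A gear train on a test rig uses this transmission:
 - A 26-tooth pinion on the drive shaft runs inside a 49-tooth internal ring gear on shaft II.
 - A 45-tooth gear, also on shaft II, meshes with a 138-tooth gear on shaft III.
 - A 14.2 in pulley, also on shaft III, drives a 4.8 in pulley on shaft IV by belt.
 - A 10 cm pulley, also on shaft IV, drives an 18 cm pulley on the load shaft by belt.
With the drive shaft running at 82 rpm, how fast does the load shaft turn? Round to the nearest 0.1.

internal gear 49/26 = 1.8846 → 82/1.8846 = 43.51 rpm
gear mesh 138/45 = 3.0667 → 43.51/3.0667 = 14.188 rpm
belt 4.8/14.2 = 0.33803 → 14.188/0.33803 = 41.973 rpm
belt 18/10 = 1.8 → 41.973/1.8 = 23.318 rpm

23.3 rpm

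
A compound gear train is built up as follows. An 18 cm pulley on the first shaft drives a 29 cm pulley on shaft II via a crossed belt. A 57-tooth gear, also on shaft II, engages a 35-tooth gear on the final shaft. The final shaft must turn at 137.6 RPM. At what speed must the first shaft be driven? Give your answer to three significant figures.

136 RPM

Overall ratio R = 1.6111 × 0.61404 = 0.98928.
Required input speed = output speed × R = 137.6 × 0.98928 = 136.12 RPM.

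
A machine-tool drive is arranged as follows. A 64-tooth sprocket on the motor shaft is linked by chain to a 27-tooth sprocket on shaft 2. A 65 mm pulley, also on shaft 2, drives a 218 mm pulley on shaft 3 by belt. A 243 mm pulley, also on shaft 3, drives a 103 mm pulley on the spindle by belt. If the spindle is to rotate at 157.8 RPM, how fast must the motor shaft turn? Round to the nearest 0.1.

94.6 RPM

Overall ratio R = 0.42188 × 3.3538 × 0.42387 = 0.59973.
Required input speed = output speed × R = 157.8 × 0.59973 = 94.638 RPM.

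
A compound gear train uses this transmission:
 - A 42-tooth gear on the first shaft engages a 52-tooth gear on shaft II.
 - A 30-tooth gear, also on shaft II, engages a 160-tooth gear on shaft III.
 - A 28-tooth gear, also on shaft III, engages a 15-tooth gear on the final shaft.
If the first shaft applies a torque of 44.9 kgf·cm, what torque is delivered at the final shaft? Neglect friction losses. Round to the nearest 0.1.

158.8 kgf·cm

gear mesh 52/42 = 1.2381 → τ = 44.9·1.2381 = 55.59 kgf·cm
gear mesh 160/30 = 5.3333 → τ = 55.59·5.3333 = 296.48 kgf·cm
gear mesh 15/28 = 0.53571 → τ = 296.48·0.53571 = 158.83 kgf·cm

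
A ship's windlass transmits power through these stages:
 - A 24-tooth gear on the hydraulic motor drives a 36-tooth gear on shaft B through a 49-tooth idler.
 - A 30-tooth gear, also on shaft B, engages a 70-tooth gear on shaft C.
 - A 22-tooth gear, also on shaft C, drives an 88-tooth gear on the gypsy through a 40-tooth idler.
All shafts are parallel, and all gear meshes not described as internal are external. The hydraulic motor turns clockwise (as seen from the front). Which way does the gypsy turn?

the hydraulic motor → shaft B: driver → idler → driven is 2 external meshes, 2 reversals → CW.
shaft B → shaft C: external mesh, 1 reversal → CCW.
shaft C → the gypsy: driver → idler → driven is 2 external meshes, 2 reversals → CCW.
5 reversals in total — an odd number — so the gypsy turns opposite to the hydraulic motor.

counterclockwise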